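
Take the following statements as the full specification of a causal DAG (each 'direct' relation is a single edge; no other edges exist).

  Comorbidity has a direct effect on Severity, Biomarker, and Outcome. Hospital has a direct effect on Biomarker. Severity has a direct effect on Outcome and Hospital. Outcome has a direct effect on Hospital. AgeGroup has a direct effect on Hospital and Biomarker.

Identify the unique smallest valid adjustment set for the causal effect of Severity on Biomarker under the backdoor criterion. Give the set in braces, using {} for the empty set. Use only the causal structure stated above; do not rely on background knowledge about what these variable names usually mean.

Variables eligible for adjustment (non-descendants of Severity, excluding Severity and Biomarker): {AgeGroup, Comorbidity}.
Backdoor paths from Severity to Biomarker:
  P1: Severity <- Comorbidity -> Outcome -> Hospital <- AgeGroup -> Biomarker
  P2: Severity <- Comorbidity -> Outcome -> Hospital -> Biomarker
  P3: Severity <- Comorbidity -> Biomarker
The empty set is not sufficient: P2 (Severity <- Comorbidity -> Outcome -> Hospital -> Biomarker) has no collider blocking it and no conditioned non-collider, so it is open.
Try {Comorbidity}:
  P1: blocked at fork node Comorbidity ∈ conditioning set.
  P2: blocked at fork node Comorbidity ∈ conditioning set.
  P3: blocked at fork node Comorbidity ∈ conditioning set.
{Comorbidity} contains no descendant of Severity and blocks every backdoor path.
No other singleton works — e.g. {AgeGroup} leaves P2 open — so {Comorbidity} is the unique smallest valid adjustment set.

{Comorbidity}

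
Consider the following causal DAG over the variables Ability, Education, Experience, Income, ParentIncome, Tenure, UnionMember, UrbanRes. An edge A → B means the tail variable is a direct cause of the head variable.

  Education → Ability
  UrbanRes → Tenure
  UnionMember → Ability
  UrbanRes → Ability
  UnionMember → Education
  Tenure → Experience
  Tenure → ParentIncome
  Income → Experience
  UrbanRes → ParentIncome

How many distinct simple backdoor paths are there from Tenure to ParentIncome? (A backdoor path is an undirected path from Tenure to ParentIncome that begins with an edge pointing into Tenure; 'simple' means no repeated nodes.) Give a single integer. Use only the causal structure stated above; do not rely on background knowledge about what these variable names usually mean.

1

A backdoor path from Tenure to ParentIncome is any simple undirected path whose first edge points into Tenure (i.e. leaves Tenure via a parent).
Parents of Tenure: {UrbanRes}.
Enumerating:
  P1: Tenure <- UrbanRes -> ParentIncome
That exhausts the simple backdoor paths. Count: 1.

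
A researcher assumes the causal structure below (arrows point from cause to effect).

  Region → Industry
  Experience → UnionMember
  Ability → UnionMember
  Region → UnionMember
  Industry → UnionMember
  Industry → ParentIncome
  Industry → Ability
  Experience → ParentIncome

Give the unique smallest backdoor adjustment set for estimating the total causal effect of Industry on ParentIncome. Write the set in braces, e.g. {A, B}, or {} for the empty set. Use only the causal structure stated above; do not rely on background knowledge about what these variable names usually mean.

{}

Variables eligible for adjustment (non-descendants of Industry, excluding Industry and ParentIncome): {Experience, Region}.
Backdoor paths from Industry to ParentIncome:
  P1: Industry <- Region -> UnionMember <- Experience -> ParentIncome
Each backdoor path contains an unconditioned collider, so every path is already blocked with the empty conditioning set:
  P1: blocked at collider UnionMember (neither it nor any descendant is in the conditioning set).
The empty set is therefore the unique smallest valid set.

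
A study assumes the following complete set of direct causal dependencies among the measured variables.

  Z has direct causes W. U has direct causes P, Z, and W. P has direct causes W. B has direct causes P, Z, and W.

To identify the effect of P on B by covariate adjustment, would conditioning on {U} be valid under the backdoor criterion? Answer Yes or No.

No

Backdoor paths from P to B (paths whose first edge points into P):
  P1: P <- W -> Z -> B
  P2: P <- W -> B
  P3: P <- W -> U <- Z -> B
Condition 1 (no descendant of P in the set): FAILS — U is a descendant of P.
Condition 2 (every backdoor path blocked by {U}):
  P1: open — no interior node is in the conditioning set.
  P2: open — no interior node is in the conditioning set.
  P3: open — collider(s) U are conditioned on (or have a conditioned descendant) and no non-collider on the path is in the set.
{U} does not satisfy the backdoor criterion.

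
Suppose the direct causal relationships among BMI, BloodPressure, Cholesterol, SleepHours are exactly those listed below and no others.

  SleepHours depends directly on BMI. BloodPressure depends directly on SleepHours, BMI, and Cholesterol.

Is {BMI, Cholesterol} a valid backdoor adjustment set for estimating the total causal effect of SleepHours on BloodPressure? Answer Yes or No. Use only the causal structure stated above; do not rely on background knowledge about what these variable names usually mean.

Yes

Backdoor paths from SleepHours to BloodPressure (paths whose first edge points into SleepHours):
  P1: SleepHours <- BMI -> BloodPressure
Condition 1 (no descendant of SleepHours in the set): holds — descendants of SleepHours are {BloodPressure}; none are in {BMI, Cholesterol}.
Condition 2 (every backdoor path blocked by {BMI, Cholesterol}):
  P1: blocked at fork node BMI ∈ conditioning set.
{BMI, Cholesterol} satisfies the backdoor criterion.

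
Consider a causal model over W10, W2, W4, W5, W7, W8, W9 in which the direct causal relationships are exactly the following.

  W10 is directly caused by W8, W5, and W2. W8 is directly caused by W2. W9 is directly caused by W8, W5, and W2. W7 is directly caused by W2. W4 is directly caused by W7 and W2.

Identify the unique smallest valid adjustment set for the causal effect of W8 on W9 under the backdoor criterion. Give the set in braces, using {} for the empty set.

Variables eligible for adjustment (non-descendants of W8, excluding W8 and W9): {W2, W4, W5, W7}.
Backdoor paths from W8 to W9:
  P1: W8 <- W2 -> W9
  P2: W8 <- W2 -> W10 <- W5 -> W9
The empty set is not sufficient: P1 (W8 <- W2 -> W9) has no collider blocking it and no conditioned non-collider, so it is open.
Try {W2}:
  P1: blocked at fork node W2 ∈ conditioning set.
  P2: blocked at fork node W2 ∈ conditioning set.
{W2} contains no descendant of W8 and blocks every backdoor path.
No other singleton works — e.g. {W7} leaves P1 open — so {W2} is the unique smallest valid adjustment set.

{W2}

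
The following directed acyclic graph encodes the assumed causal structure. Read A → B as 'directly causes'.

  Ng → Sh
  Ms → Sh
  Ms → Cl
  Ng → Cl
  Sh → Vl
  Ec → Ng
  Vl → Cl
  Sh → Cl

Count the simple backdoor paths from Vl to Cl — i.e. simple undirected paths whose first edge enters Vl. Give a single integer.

A backdoor path from Vl to Cl is any simple undirected path whose first edge points into Vl (i.e. leaves Vl via a parent).
Parents of Vl: {Sh}.
Enumerating:
  P1: Vl <- Sh <- Ms -> Cl
  P2: Vl <- Sh <- Ng -> Cl
  P3: Vl <- Sh -> Cl
That exhausts the simple backdoor paths. Count: 3.

3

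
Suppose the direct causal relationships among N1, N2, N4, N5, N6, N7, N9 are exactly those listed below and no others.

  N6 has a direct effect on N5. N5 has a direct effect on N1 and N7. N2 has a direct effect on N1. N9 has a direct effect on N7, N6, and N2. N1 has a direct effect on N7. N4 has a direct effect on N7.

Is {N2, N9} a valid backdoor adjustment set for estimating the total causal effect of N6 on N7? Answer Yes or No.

Yes

Backdoor paths from N6 to N7 (paths whose first edge points into N6):
  P1: N6 <- N9 -> N2 -> N1 <- N5 -> N7
  P2: N6 <- N9 -> N2 -> N1 -> N7
  P3: N6 <- N9 -> N7
Condition 1 (no descendant of N6 in the set): holds — descendants of N6 are {N1, N5, N7}; none are in {N2, N9}.
Condition 2 (every backdoor path blocked by {N2, N9}):
  P1: blocked at fork node N9 ∈ conditioning set.
  P2: blocked at fork node N9 ∈ conditioning set.
  P3: blocked at fork node N9 ∈ conditioning set.
{N2, N9} satisfies the backdoor criterion.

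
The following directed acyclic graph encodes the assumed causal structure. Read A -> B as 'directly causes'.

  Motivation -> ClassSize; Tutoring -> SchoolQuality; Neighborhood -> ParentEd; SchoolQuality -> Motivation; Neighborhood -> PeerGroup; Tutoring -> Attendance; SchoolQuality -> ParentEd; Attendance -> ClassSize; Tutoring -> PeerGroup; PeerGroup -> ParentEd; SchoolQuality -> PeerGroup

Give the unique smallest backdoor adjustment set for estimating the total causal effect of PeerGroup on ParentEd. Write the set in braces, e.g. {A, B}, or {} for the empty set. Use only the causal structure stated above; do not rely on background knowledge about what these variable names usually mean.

Variables eligible for adjustment (non-descendants of PeerGroup, excluding PeerGroup and ParentEd): {Attendance, ClassSize, Motivation, Neighborhood, SchoolQuality, Tutoring}.
Backdoor paths from PeerGroup to ParentEd:
  P1: PeerGroup <- Tutoring -> SchoolQuality -> ParentEd
  P2: PeerGroup <- Tutoring -> Attendance -> ClassSize <- Motivation <- SchoolQuality -> ParentEd
  P3: PeerGroup <- Neighborhood -> ParentEd
  P4: PeerGroup <- SchoolQuality -> ParentEd
The empty set is not sufficient: P1 (PeerGroup <- Tutoring -> SchoolQuality -> ParentEd) has no collider blocking it and no conditioned non-collider, so it is open.
Try {Neighborhood, SchoolQuality}:
  P1: blocked at chain node SchoolQuality ∈ conditioning set.
  P2: blocked at collider ClassSize (neither it nor any descendant is in the conditioning set).
  P3: blocked at fork node Neighborhood ∈ conditioning set.
  P4: blocked at fork node SchoolQuality ∈ conditioning set.
{Neighborhood, SchoolQuality} contains no descendant of PeerGroup and blocks every backdoor path.
Every element of {Neighborhood, SchoolQuality} is needed (dropping Neighborhood leaves P3 open; dropping SchoolQuality leaves P1 open), so no proper subset is valid.
Among all size-2 subsets of the eligible variables, only {Neighborhood, SchoolQuality} blocks every backdoor path, so it is the unique smallest valid adjustment set.

{Neighborhood, SchoolQuality}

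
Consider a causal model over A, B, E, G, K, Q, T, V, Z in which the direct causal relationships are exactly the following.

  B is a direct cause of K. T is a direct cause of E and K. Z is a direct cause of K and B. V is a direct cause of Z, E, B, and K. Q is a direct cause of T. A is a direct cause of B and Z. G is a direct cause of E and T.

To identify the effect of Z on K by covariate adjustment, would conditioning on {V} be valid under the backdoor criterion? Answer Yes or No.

Backdoor paths from Z to K (paths whose first edge points into Z):
  P1: Z <- V -> B -> K
  P2: Z <- V -> E <- G -> T -> K
  P3: Z <- V -> E <- T -> K
  P4: Z <- V -> K
  P5: Z <- A -> B <- V -> E <- G -> T -> K
  P6: Z <- A -> B <- V -> E <- T -> K
  P7: Z <- A -> B <- V -> K
  P8: Z <- A -> B -> K
Condition 1 (no descendant of Z in the set): holds — descendants of Z are {B, K}; none are in {V}.
Condition 2 (every backdoor path blocked by {V}):
  P1: blocked at fork node V ∈ conditioning set.
  P2: blocked at fork node V ∈ conditioning set.
  P3: blocked at fork node V ∈ conditioning set.
  P4: blocked at fork node V ∈ conditioning set.
  P5: blocked at collider B (neither it nor any descendant is in the conditioning set).
  P6: blocked at collider B (neither it nor any descendant is in the conditioning set).
  P7: blocked at collider B (neither it nor any descendant is in the conditioning set).
  P8: open — no interior node is in the conditioning set.
{V} does not satisfy the backdoor criterion.

No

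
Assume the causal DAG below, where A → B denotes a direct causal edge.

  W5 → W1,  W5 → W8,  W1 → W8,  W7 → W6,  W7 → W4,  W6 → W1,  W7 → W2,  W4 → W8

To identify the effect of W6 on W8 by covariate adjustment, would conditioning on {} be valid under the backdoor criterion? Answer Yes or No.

Backdoor paths from W6 to W8 (paths whose first edge points into W6):
  P1: W6 <- W7 -> W4 -> W8
Condition 1 (no descendant of W6 in the set): holds — descendants of W6 are {W1, W8}; none are in {}.
Condition 2 (every backdoor path blocked by {}):
  P1: open — no interior node is in the conditioning set.
{} does not satisfy the backdoor criterion.

No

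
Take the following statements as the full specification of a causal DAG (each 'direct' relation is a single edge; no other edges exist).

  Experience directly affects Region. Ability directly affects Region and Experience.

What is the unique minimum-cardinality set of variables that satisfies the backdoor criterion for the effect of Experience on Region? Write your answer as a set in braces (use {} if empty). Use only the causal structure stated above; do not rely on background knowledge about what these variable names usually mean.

{Ability}

Variables eligible for adjustment (non-descendants of Experience, excluding Experience and Region): {Ability}.
Backdoor paths from Experience to Region:
  P1: Experience <- Ability -> Region
The empty set is not sufficient: P1 (Experience <- Ability -> Region) has no collider blocking it and no conditioned non-collider, so it is open.
Try {Ability}:
  P1: blocked at fork node Ability ∈ conditioning set.
{Ability} contains no descendant of Experience and blocks every backdoor path.
{Ability} is the unique smallest valid adjustment set.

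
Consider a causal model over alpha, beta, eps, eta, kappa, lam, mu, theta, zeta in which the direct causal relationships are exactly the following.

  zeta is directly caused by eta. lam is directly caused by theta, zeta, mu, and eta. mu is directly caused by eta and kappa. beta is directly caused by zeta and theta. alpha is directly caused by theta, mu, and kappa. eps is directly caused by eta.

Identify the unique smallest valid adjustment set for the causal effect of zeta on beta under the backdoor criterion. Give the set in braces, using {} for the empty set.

Variables eligible for adjustment (non-descendants of zeta, excluding zeta and beta): {alpha, eps, eta, kappa, mu, theta}.
Backdoor paths from zeta to beta:
  P1: zeta <- eta -> mu <- kappa -> alpha <- theta -> beta
  P2: zeta <- eta -> mu -> alpha <- theta -> beta
  P3: zeta <- eta -> mu -> lam <- theta -> beta
  P4: zeta <- eta -> lam <- mu <- kappa -> alpha <- theta -> beta
  P5: zeta <- eta -> lam <- mu -> alpha <- theta -> beta
  P6: zeta <- eta -> lam <- theta -> beta
Each backdoor path contains an unconditioned collider, so every path is already blocked with the empty conditioning set:
  P1: blocked at collider mu (neither it nor any descendant is in the conditioning set).
  P2: blocked at collider alpha (neither it nor any descendant is in the conditioning set).
  P3: blocked at collider lam (neither it nor any descendant is in the conditioning set).
  P4: blocked at collider lam (neither it nor any descendant is in the conditioning set).
  P5: blocked at collider lam (neither it nor any descendant is in the conditioning set).
  P6: blocked at collider lam (neither it nor any descendant is in the conditioning set).
The empty set is therefore the unique smallest valid set.

{}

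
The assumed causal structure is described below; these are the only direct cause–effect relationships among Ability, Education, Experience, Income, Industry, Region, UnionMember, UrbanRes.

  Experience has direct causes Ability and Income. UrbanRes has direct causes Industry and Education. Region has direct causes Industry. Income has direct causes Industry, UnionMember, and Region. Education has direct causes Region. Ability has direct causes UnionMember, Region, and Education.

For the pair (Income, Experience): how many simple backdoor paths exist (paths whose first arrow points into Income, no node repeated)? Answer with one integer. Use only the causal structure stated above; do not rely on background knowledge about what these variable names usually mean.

8

A backdoor path from Income to Experience is any simple undirected path whose first edge points into Income (i.e. leaves Income via a parent).
Parents of Income: {Industry, Region, UnionMember}.
Enumerating:
  P1: Income <- UnionMember -> Ability -> Experience
  P2: Income <- Industry -> Region -> Education -> Ability -> Experience
  P3: Income <- Industry -> Region -> Ability -> Experience
  P4: Income <- Industry -> UrbanRes <- Education <- Region -> Ability -> Experience
  P5: Income <- Industry -> UrbanRes <- Education -> Ability -> Experience
  P6: Income <- Region <- Industry -> UrbanRes <- Education -> Ability -> Experience
  P7: Income <- Region -> Education -> Ability -> Experience
  P8: Income <- Region -> Ability -> Experience
That exhausts the simple backdoor paths. Count: 8.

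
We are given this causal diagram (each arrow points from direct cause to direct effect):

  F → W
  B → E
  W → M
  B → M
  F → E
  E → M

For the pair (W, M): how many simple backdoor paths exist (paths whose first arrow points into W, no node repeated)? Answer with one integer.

A backdoor path from W to M is any simple undirected path whose first edge points into W (i.e. leaves W via a parent).
Parents of W: {F}.
Enumerating:
  P1: W <- F -> E <- B -> M
  P2: W <- F -> E -> M
That exhausts the simple backdoor paths. Count: 2.

2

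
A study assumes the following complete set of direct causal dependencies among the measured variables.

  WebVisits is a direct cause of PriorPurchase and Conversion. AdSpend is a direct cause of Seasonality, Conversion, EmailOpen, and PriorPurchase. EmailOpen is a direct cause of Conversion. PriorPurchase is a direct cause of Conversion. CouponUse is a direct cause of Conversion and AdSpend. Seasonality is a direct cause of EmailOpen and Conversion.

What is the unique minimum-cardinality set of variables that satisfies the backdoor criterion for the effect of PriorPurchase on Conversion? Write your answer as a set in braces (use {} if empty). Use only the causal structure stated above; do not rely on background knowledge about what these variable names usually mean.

Variables eligible for adjustment (non-descendants of PriorPurchase, excluding PriorPurchase and Conversion): {AdSpend, CouponUse, EmailOpen, Seasonality, WebVisits}.
Backdoor paths from PriorPurchase to Conversion:
  P1: PriorPurchase <- WebVisits -> Conversion
  P2: PriorPurchase <- AdSpend <- CouponUse -> Conversion
  P3: PriorPurchase <- AdSpend -> Seasonality -> EmailOpen -> Conversion
  P4: PriorPurchase <- AdSpend -> Seasonality -> Conversion
  P5: PriorPurchase <- AdSpend -> EmailOpen <- Seasonality -> Conversion
  P6: PriorPurchase <- AdSpend -> EmailOpen -> Conversion
  P7: PriorPurchase <- AdSpend -> Conversion
The empty set is not sufficient: P1 (PriorPurchase <- WebVisits -> Conversion) has no collider blocking it and no conditioned non-collider, so it is open.
Try {AdSpend, WebVisits}:
  P1: blocked at fork node WebVisits ∈ conditioning set.
  P2: blocked at chain node AdSpend ∈ conditioning set.
  P3: blocked at fork node AdSpend ∈ conditioning set.
  P4: blocked at fork node AdSpend ∈ conditioning set.
  P5: blocked at fork node AdSpend ∈ conditioning set.
  P6: blocked at fork node AdSpend ∈ conditioning set.
  P7: blocked at fork node AdSpend ∈ conditioning set.
{AdSpend, WebVisits} contains no descendant of PriorPurchase and blocks every backdoor path.
Every element of {AdSpend, WebVisits} is needed (dropping AdSpend leaves P2 open; dropping WebVisits leaves P1 open), so no proper subset is valid.
Among all size-2 subsets of the eligible variables, only {AdSpend, WebVisits} blocks every backdoor path, so it is the unique smallest valid adjustment set.

{AdSpend, WebVisits}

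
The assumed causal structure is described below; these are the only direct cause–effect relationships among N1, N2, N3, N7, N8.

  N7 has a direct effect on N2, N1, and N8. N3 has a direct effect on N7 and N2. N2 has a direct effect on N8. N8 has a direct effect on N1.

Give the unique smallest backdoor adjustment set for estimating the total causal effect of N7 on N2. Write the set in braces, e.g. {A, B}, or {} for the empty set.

Variables eligible for adjustment (non-descendants of N7, excluding N7 and N2): {N3}.
Backdoor paths from N7 to N2:
  P1: N7 <- N3 -> N2
The empty set is not sufficient: P1 (N7 <- N3 -> N2) has no collider blocking it and no conditioned non-collider, so it is open.
Try {N3}:
  P1: blocked at fork node N3 ∈ conditioning set.
{N3} contains no descendant of N7 and blocks every backdoor path.
{N3} is the unique smallest valid adjustment set.

{N3}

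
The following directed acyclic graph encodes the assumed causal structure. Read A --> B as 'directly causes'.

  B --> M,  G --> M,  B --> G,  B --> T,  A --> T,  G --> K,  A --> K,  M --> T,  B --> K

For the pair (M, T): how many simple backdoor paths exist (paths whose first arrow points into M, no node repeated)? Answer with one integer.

A backdoor path from M to T is any simple undirected path whose first edge points into M (i.e. leaves M via a parent).
Parents of M: {B, G}.
Enumerating:
  P1: M <- B -> G -> K <- A -> T
  P2: M <- B -> K <- A -> T
  P3: M <- B -> T
  P4: M <- G <- B -> K <- A -> T
  P5: M <- G <- B -> T
  P6: M <- G -> K <- B -> T
  P7: M <- G -> K <- A -> T
That exhausts the simple backdoor paths. Count: 7.

7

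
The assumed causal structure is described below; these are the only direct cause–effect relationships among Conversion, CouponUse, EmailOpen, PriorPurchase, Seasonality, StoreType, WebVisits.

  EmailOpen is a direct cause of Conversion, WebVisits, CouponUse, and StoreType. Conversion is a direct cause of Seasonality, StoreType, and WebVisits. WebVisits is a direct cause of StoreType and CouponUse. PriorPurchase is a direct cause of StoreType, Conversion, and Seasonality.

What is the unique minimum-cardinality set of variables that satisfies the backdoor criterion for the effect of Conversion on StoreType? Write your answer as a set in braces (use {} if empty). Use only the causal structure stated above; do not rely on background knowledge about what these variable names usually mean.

{EmailOpen, PriorPurchase}

Variables eligible for adjustment (non-descendants of Conversion, excluding Conversion and StoreType): {EmailOpen, PriorPurchase}.
Backdoor paths from Conversion to StoreType:
  P1: Conversion <- PriorPurchase -> StoreType
  P2: Conversion <- EmailOpen -> WebVisits -> StoreType
  P3: Conversion <- EmailOpen -> StoreType
  P4: Conversion <- EmailOpen -> CouponUse <- WebVisits -> StoreType
The empty set is not sufficient: P1 (Conversion <- PriorPurchase -> StoreType) has no collider blocking it and no conditioned non-collider, so it is open.
Try {EmailOpen, PriorPurchase}:
  P1: blocked at fork node PriorPurchase ∈ conditioning set.
  P2: blocked at fork node EmailOpen ∈ conditioning set.
  P3: blocked at fork node EmailOpen ∈ conditioning set.
  P4: blocked at fork node EmailOpen ∈ conditioning set.
{EmailOpen, PriorPurchase} contains no descendant of Conversion and blocks every backdoor path.
Every element of {EmailOpen, PriorPurchase} is needed (dropping EmailOpen leaves P2 open; dropping PriorPurchase leaves P1 open), so no proper subset is valid.
Among all size-2 subsets of the eligible variables, only {EmailOpen, PriorPurchase} blocks every backdoor path, so it is the unique smallest valid adjustment set.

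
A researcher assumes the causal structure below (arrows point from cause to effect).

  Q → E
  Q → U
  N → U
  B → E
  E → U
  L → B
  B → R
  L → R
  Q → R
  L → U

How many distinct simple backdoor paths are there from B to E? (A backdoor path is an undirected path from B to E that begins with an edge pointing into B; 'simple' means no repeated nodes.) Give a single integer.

4

A backdoor path from B to E is any simple undirected path whose first edge points into B (i.e. leaves B via a parent).
Parents of B: {L}.
Enumerating:
  P1: B <- L -> R <- Q -> E
  P2: B <- L -> R <- Q -> U <- E
  P3: B <- L -> U <- Q -> E
  P4: B <- L -> U <- E
That exhausts the simple backdoor paths. Count: 4.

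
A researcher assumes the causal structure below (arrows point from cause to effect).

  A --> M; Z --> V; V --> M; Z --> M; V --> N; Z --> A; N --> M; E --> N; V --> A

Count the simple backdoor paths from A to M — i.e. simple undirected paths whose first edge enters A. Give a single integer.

6

A backdoor path from A to M is any simple undirected path whose first edge points into A (i.e. leaves A via a parent).
Parents of A: {V, Z}.
Enumerating:
  P1: A <- Z -> V -> N -> M
  P2: A <- Z -> V -> M
  P3: A <- Z -> M
  P4: A <- V <- Z -> M
  P5: A <- V -> N -> M
  P6: A <- V -> M
That exhausts the simple backdoor paths. Count: 6.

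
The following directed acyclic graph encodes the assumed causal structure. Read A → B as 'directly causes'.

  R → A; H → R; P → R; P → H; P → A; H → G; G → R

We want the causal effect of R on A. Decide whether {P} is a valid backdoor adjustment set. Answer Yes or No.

Yes

Backdoor paths from R to A (paths whose first edge points into R):
  P1: R <- P -> A
  P2: R <- H <- P -> A
  P3: R <- G <- H <- P -> A
Condition 1 (no descendant of R in the set): holds — descendants of R are {A}; none are in {P}.
Condition 2 (every backdoor path blocked by {P}):
  P1: blocked at fork node P ∈ conditioning set.
  P2: blocked at fork node P ∈ conditioning set.
  P3: blocked at fork node P ∈ conditioning set.
{P} satisfies the backdoor criterion.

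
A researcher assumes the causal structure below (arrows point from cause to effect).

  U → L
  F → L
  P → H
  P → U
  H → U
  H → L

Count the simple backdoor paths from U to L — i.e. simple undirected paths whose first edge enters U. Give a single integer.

A backdoor path from U to L is any simple undirected path whose first edge points into U (i.e. leaves U via a parent).
Parents of U: {H, P}.
Enumerating:
  P1: U <- P -> H -> L
  P2: U <- H -> L
That exhausts the simple backdoor paths. Count: 2.

2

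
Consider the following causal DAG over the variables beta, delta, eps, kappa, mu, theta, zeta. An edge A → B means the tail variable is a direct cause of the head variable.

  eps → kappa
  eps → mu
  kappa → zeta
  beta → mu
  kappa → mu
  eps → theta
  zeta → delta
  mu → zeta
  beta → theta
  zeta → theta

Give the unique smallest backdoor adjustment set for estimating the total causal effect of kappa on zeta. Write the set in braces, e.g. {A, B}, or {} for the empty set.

{eps}

Variables eligible for adjustment (non-descendants of kappa, excluding kappa and zeta): {beta, eps}.
Backdoor paths from kappa to zeta:
  P1: kappa <- eps -> mu <- beta -> theta <- zeta
  P2: kappa <- eps -> mu -> zeta
  P3: kappa <- eps -> theta <- beta -> mu -> zeta
  P4: kappa <- eps -> theta <- zeta
The empty set is not sufficient: P2 (kappa <- eps -> mu -> zeta) has no collider blocking it and no conditioned non-collider, so it is open.
Try {eps}:
  P1: blocked at fork node eps ∈ conditioning set.
  P2: blocked at fork node eps ∈ conditioning set.
  P3: blocked at fork node eps ∈ conditioning set.
  P4: blocked at fork node eps ∈ conditioning set.
{eps} contains no descendant of kappa and blocks every backdoor path.
No other singleton works — e.g. {beta} leaves P2 open — so {eps} is the unique smallest valid adjustment set.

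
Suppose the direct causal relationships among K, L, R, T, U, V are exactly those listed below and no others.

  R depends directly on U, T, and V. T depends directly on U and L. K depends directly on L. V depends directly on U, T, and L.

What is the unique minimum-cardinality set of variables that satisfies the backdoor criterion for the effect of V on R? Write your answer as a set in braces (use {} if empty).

Variables eligible for adjustment (non-descendants of V, excluding V and R): {K, L, T, U}.
Backdoor paths from V to R:
  P1: V <- L -> T <- U -> R
  P2: V <- L -> T -> R
  P3: V <- U -> T -> R
  P4: V <- U -> R
  P5: V <- T <- U -> R
  P6: V <- T -> R
The empty set is not sufficient: P2 (V <- L -> T -> R) has no collider blocking it and no conditioned non-collider, so it is open.
Try {T, U}:
  P1: blocked at fork node U ∈ conditioning set.
  P2: blocked at chain node T ∈ conditioning set.
  P3: blocked at fork node U ∈ conditioning set.
  P4: blocked at fork node U ∈ conditioning set.
  P5: blocked at chain node T ∈ conditioning set.
  P6: blocked at fork node T ∈ conditioning set.
{T, U} contains no descendant of V and blocks every backdoor path.
Every element of {T, U} is needed (dropping T leaves P2 open; dropping U leaves P1 open), so no proper subset is valid.
Among all size-2 subsets of the eligible variables, only {T, U} blocks every backdoor path, so it is the unique smallest valid adjustment set.

{T, U}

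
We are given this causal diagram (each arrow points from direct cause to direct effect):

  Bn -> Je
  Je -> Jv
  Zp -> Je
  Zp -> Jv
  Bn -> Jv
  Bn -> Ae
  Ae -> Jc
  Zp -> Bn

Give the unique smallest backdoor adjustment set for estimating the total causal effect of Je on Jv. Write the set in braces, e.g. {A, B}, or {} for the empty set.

{Bn, Zp}

Variables eligible for adjustment (non-descendants of Je, excluding Je and Jv): {Ae, Bn, Jc, Zp}.
Backdoor paths from Je to Jv:
  P1: Je <- Zp -> Bn -> Jv
  P2: Je <- Zp -> Jv
  P3: Je <- Bn <- Zp -> Jv
  P4: Je <- Bn -> Jv
The empty set is not sufficient: P1 (Je <- Zp -> Bn -> Jv) has no collider blocking it and no conditioned non-collider, so it is open.
Try {Bn, Zp}:
  P1: blocked at fork node Zp ∈ conditioning set.
  P2: blocked at fork node Zp ∈ conditioning set.
  P3: blocked at chain node Bn ∈ conditioning set.
  P4: blocked at fork node Bn ∈ conditioning set.
{Bn, Zp} contains no descendant of Je and blocks every backdoor path.
Every element of {Bn, Zp} is needed (dropping Bn leaves P4 open; dropping Zp leaves P2 open), so no proper subset is valid.
Among all size-2 subsets of the eligible variables, only {Bn, Zp} blocks every backdoor path, so it is the unique smallest valid adjustment set.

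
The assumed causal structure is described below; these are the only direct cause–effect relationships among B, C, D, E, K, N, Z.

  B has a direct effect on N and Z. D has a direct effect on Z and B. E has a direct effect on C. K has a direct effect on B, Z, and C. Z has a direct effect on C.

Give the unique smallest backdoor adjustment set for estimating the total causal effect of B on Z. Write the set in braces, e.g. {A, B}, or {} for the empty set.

{D, K}

Variables eligible for adjustment (non-descendants of B, excluding B and Z): {D, E, K}.
Backdoor paths from B to Z:
  P1: B <- K -> Z
  P2: B <- K -> C <- Z
  P3: B <- D -> Z
The empty set is not sufficient: P1 (B <- K -> Z) has no collider blocking it and no conditioned non-collider, so it is open.
Try {D, K}:
  P1: blocked at fork node K ∈ conditioning set.
  P2: blocked at fork node K ∈ conditioning set.
  P3: blocked at fork node D ∈ conditioning set.
{D, K} contains no descendant of B and blocks every backdoor path.
Every element of {D, K} is needed (dropping D leaves P3 open; dropping K leaves P1 open), so no proper subset is valid.
Among all size-2 subsets of the eligible variables, only {D, K} blocks every backdoor path, so it is the unique smallest valid adjustment set.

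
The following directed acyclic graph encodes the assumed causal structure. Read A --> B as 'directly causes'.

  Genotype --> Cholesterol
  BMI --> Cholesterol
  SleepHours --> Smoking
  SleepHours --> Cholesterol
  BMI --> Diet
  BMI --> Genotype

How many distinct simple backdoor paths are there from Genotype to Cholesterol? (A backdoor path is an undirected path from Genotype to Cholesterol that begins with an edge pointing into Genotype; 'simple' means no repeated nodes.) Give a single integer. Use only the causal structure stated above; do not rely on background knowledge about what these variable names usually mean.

1

A backdoor path from Genotype to Cholesterol is any simple undirected path whose first edge points into Genotype (i.e. leaves Genotype via a parent).
Parents of Genotype: {BMI}.
Enumerating:
  P1: Genotype <- BMI -> Cholesterol
That exhausts the simple backdoor paths. Count: 1.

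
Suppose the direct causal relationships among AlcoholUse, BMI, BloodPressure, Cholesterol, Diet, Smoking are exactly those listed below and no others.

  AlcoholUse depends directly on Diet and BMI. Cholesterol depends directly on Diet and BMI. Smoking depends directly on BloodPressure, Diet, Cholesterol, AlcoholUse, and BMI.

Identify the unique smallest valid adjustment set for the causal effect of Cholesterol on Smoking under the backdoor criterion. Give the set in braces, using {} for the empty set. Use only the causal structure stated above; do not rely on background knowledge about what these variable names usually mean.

{BMI, Diet}

Variables eligible for adjustment (non-descendants of Cholesterol, excluding Cholesterol and Smoking): {AlcoholUse, BMI, BloodPressure, Diet}.
Backdoor paths from Cholesterol to Smoking:
  P1: Cholesterol <- Diet -> AlcoholUse <- BMI -> Smoking
  P2: Cholesterol <- Diet -> AlcoholUse -> Smoking
  P3: Cholesterol <- Diet -> Smoking
  P4: Cholesterol <- BMI -> AlcoholUse <- Diet -> Smoking
  P5: Cholesterol <- BMI -> AlcoholUse -> Smoking
  P6: Cholesterol <- BMI -> Smoking
The empty set is not sufficient: P2 (Cholesterol <- Diet -> AlcoholUse -> Smoking) has no collider blocking it and no conditioned non-collider, so it is open.
Try {BMI, Diet}:
  P1: blocked at fork node Diet ∈ conditioning set.
  P2: blocked at fork node Diet ∈ conditioning set.
  P3: blocked at fork node Diet ∈ conditioning set.
  P4: blocked at fork node BMI ∈ conditioning set.
  P5: blocked at fork node BMI ∈ conditioning set.
  P6: blocked at fork node BMI ∈ conditioning set.
{BMI, Diet} contains no descendant of Cholesterol and blocks every backdoor path.
Every element of {BMI, Diet} is needed (dropping BMI leaves P5 open; dropping Diet leaves P2 open), so no proper subset is valid.
Among all size-2 subsets of the eligible variables, only {BMI, Diet} blocks every backdoor path, so it is the unique smallest valid adjustment set.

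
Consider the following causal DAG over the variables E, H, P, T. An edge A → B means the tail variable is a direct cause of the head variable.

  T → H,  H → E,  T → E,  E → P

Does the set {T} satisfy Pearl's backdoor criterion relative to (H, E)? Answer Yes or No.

Yes

Backdoor paths from H to E (paths whose first edge points into H):
  P1: H <- T -> E
Condition 1 (no descendant of H in the set): holds — descendants of H are {E, P}; none are in {T}.
Condition 2 (every backdoor path blocked by {T}):
  P1: blocked at fork node T ∈ conditioning set.
{T} satisfies the backdoor criterion.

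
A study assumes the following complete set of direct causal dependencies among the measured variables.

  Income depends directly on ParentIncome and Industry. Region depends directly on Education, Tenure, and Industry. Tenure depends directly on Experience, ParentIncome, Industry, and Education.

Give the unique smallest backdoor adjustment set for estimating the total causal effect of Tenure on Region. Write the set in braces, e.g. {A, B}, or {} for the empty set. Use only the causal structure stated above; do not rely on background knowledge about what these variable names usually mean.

{Education, Industry}

Variables eligible for adjustment (non-descendants of Tenure, excluding Tenure and Region): {Education, Experience, Income, Industry, ParentIncome}.
Backdoor paths from Tenure to Region:
  P1: Tenure <- Education -> Region
  P2: Tenure <- ParentIncome -> Income <- Industry -> Region
  P3: Tenure <- Industry -> Region
The empty set is not sufficient: P1 (Tenure <- Education -> Region) has no collider blocking it and no conditioned non-collider, so it is open.
Try {Education, Industry}:
  P1: blocked at fork node Education ∈ conditioning set.
  P2: blocked at collider Income (neither it nor any descendant is in the conditioning set).
  P3: blocked at fork node Industry ∈ conditioning set.
{Education, Industry} contains no descendant of Tenure and blocks every backdoor path.
Every element of {Education, Industry} is needed (dropping Education leaves P1 open; dropping Industry leaves P3 open), so no proper subset is valid.
Among all size-2 subsets of the eligible variables, only {Education, Industry} blocks every backdoor path, so it is the unique smallest valid adjustment set.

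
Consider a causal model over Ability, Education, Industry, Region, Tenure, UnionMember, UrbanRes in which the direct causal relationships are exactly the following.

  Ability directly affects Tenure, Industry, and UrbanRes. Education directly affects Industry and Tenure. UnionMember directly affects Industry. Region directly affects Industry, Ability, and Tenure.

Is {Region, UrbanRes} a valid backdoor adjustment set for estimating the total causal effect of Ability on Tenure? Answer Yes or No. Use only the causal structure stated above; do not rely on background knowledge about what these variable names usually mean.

No

Backdoor paths from Ability to Tenure (paths whose first edge points into Ability):
  P1: Ability <- Region -> Tenure
  P2: Ability <- Region -> Industry <- Education -> Tenure
Condition 1 (no descendant of Ability in the set): FAILS — UrbanRes is a descendant of Ability.
Condition 2 (every backdoor path blocked by {Region, UrbanRes}):
  P1: blocked at fork node Region ∈ conditioning set.
  P2: blocked at fork node Region ∈ conditioning set.
{Region, UrbanRes} does not satisfy the backdoor criterion.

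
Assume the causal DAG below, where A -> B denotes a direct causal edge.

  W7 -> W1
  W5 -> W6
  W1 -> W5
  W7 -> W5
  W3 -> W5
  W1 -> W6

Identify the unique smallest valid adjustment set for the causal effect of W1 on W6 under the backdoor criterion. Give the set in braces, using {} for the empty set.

Variables eligible for adjustment (non-descendants of W1, excluding W1 and W6): {W3, W7}.
Backdoor paths from W1 to W6:
  P1: W1 <- W7 -> W5 -> W6
The empty set is not sufficient: P1 (W1 <- W7 -> W5 -> W6) has no collider blocking it and no conditioned non-collider, so it is open.
Try {W7}:
  P1: blocked at fork node W7 ∈ conditioning set.
{W7} contains no descendant of W1 and blocks every backdoor path.
No other singleton works — e.g. {W3} leaves P1 open — so {W7} is the unique smallest valid adjustment set.

{W7}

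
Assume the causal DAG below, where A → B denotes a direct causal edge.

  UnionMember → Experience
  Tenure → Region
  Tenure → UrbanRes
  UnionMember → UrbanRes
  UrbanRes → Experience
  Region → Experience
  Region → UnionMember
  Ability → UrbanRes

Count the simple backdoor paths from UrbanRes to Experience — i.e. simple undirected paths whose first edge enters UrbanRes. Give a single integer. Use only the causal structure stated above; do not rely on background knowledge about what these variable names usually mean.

A backdoor path from UrbanRes to Experience is any simple undirected path whose first edge points into UrbanRes (i.e. leaves UrbanRes via a parent).
Parents of UrbanRes: {Ability, Tenure, UnionMember}.
Enumerating:
  P1: UrbanRes <- Tenure -> Region -> UnionMember -> Experience
  P2: UrbanRes <- Tenure -> Region -> Experience
  P3: UrbanRes <- UnionMember <- Region -> Experience
  P4: UrbanRes <- UnionMember -> Experience
That exhausts the simple backdoor paths. Count: 4.

4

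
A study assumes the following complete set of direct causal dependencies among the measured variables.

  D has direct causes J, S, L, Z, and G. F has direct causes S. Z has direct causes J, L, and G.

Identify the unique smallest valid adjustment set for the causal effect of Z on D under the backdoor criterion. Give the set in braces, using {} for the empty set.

{G, J, L}

Variables eligible for adjustment (non-descendants of Z, excluding Z and D): {F, G, J, L, S}.
Backdoor paths from Z to D:
  P1: Z <- J -> D
  P2: Z <- G -> D
  P3: Z <- L -> D
The empty set is not sufficient: P1 (Z <- J -> D) has no collider blocking it and no conditioned non-collider, so it is open.
Try {G, J, L}:
  P1: blocked at fork node J ∈ conditioning set.
  P2: blocked at fork node G ∈ conditioning set.
  P3: blocked at fork node L ∈ conditioning set.
{G, J, L} contains no descendant of Z and blocks every backdoor path.
Every element of {G, J, L} is needed (dropping G leaves P2 open; dropping J leaves P1 open; dropping L leaves P3 open), so no proper subset is valid.
Among all size-3 subsets of the eligible variables, only {G, J, L} blocks every backdoor path, so it is the unique smallest valid adjustment set.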